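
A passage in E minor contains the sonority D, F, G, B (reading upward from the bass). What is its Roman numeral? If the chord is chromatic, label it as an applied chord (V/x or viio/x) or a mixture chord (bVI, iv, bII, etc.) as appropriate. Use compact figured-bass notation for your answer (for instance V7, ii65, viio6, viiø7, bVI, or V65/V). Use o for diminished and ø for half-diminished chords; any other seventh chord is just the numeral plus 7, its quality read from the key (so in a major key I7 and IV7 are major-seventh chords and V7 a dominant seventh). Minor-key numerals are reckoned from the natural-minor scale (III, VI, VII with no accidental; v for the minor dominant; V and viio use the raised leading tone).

V43/VI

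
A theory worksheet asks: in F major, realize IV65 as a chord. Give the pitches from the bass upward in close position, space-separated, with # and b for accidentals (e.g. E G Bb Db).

D F A Bb

In F major, the subdominant is Bb, and the diatonic chord built there is a major seventh chord.
That chord is spelled Bb-D-F-A.
With the 65 figure the chord is in first inversion; from the bass D upward in close position it reads D-F-A-Bb.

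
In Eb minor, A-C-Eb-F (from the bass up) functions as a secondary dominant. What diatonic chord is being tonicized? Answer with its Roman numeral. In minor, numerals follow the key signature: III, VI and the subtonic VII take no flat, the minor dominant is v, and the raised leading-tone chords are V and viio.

V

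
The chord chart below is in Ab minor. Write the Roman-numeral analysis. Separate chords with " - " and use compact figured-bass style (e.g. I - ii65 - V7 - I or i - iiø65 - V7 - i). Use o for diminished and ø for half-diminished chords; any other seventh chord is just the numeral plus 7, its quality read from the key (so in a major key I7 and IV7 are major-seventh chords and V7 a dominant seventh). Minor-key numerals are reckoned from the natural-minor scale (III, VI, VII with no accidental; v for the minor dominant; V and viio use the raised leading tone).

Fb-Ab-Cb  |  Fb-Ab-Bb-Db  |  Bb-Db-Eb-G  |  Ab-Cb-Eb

Fb-Ab-Cb: root Fb is the submediant; major triad there is VI.
Fb-Ab-Bb-Db has root Bb, degree 2 in Ab minor, so iiø43.
Bb-Db-Eb-G: root Eb is the dominant; dominant seventh chord there is V43.
Ab-Cb-Eb: root Ab is the tonic; minor triad there is i.

VI - iiø43 - V43 - i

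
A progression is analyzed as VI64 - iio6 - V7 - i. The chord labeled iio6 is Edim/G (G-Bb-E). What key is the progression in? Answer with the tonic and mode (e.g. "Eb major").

D minor

The chord Edim/G is a diminished triad rooted on E; its label is iio6.
Counting down one scale step from E places the tonic on D; a diminished triad on degree 2 is diatonic only in minor.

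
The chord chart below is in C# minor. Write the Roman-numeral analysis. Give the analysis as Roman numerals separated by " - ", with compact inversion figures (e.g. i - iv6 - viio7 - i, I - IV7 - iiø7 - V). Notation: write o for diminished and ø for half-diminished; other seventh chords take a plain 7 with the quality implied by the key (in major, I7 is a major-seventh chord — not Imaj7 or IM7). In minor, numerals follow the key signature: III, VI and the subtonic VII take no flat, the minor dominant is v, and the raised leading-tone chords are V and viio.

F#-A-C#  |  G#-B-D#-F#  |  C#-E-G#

iv - v7 - i

F#-A-C#: root F# is the subdominant; minor triad there is iv.
G#-B-D#-F#: root G# is the dominant; minor seventh chord there is v7.
C#-E-G#: root C# is the tonic; minor triad there is i.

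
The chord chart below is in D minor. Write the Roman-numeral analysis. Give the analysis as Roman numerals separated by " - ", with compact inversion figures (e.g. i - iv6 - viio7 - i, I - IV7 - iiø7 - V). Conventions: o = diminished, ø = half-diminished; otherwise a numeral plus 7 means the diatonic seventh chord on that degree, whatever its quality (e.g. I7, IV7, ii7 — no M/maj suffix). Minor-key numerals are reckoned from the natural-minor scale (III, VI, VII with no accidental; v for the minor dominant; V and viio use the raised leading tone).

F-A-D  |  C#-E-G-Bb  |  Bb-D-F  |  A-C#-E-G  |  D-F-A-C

i6 - viio7 - VI - V7 - i7

F-A-D: minor triad on D = scale degree 1 → i6.
C#-E-G-Bb has root C#, degree 7 in D minor, so viio7.
Bb-D-F: root Bb is the submediant; major triad there is VI.
A-C#-E-G: dominant seventh chord on A = scale degree 5 → V7.
D-F-A-C: minor seventh chord on D = scale degree 1 → i7.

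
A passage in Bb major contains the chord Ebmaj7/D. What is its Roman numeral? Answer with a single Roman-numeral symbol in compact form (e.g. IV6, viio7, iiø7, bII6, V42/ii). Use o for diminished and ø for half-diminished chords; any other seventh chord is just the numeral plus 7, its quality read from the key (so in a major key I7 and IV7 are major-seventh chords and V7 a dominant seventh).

The pitches Eb-G-Bb-D form a major seventh chord rooted on Eb.
Eb is scale degree 4 in Bb major, and a major seventh chord on that degree is written IV7.
With D in the bass the chord is in third inversion, so the figured bass is 42.

IV42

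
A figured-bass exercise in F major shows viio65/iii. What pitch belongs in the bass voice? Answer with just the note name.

B

The applied chord viio65/iii is rooted on G#: G#-B-D-F.
The figure 65 means first inversion — the third is in the bass.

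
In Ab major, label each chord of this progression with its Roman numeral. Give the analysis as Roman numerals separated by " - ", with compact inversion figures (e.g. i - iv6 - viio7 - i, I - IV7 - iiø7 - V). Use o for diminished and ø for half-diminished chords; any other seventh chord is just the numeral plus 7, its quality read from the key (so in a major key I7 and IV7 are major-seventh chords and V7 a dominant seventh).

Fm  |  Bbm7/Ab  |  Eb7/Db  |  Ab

vi - ii42 - V42 - I

Fm: minor triad on F = scale degree 6 → vi.
Bbm7/Ab has root Bb, degree 2 in Ab major, so ii42.
Eb7/Db has root Eb, degree 5 in Ab major, so V42.
Ab: root Ab is the tonic; major triad there is I.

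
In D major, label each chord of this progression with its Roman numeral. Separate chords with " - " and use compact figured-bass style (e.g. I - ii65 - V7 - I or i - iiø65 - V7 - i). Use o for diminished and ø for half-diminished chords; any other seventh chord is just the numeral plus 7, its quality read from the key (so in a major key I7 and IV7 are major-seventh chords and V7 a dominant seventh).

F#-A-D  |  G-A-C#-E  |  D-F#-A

I6 - V42 - I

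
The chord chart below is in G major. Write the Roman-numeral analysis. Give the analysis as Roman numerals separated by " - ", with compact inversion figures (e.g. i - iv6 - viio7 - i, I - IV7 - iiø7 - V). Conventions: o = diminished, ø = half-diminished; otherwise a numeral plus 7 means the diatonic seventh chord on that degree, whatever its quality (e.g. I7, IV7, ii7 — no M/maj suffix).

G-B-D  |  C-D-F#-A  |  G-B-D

G-B-D: major triad on G = scale degree 1 → I.
C-D-F#-A: root D is the dominant; dominant seventh chord there is V42.
G-B-D: major triad on G = scale degree 1 → I.

I - V42 - I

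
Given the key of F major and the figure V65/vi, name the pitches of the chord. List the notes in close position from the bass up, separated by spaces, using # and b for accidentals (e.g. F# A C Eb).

C# E G A

The slash means an applied dominant: we want the dominant of vi. In F major, vi is D minor, and its dominant is built on A.
Building a dominant seventh chord on A gives A-C#-E-G.
The figured bass 65 indicates first inversion, placing the third (C#) in the bass: C#-E-G-A.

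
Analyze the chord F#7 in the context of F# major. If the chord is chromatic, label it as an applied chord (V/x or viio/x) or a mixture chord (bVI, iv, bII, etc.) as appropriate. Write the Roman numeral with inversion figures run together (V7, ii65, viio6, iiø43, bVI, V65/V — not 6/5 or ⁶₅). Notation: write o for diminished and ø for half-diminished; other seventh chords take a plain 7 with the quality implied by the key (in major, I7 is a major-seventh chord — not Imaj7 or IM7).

The pitches F#-A#-C#-E form a dominant seventh chord rooted on F#.
F# is not a diatonic chord root with this quality in F# major, but it lies a perfect fifth above B (IV), so the chord functions as an applied dominant of IV.

V7/IV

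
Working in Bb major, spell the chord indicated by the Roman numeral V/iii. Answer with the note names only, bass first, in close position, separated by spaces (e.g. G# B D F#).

A C# E

The slash means an applied dominant: we want the dominant of iii. In Bb major, iii is D minor, and its dominant is built on A.
Building a major triad on A gives A-C#-E.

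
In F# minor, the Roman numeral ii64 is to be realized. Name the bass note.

D#

ii in F# minor has root G#; the chord is G#-B-D#.
The figure 64 means second inversion — the fifth is in the bass.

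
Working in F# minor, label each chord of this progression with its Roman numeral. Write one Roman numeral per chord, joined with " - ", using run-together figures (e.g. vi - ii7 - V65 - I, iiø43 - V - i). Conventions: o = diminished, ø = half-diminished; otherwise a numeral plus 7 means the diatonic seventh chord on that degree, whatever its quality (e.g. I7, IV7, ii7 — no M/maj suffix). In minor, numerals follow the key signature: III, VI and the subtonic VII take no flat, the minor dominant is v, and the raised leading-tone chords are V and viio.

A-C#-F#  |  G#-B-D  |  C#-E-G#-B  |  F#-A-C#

A-C#-F#: minor triad on F# = scale degree 1 → i6.
G#-B-D: root G# is the supertonic; diminished triad there is iio.
C#-E-G#-B: root C# is the dominant; minor seventh chord there is v7.
F#-A-C#: minor triad on F# = scale degree 1 → i.

i6 - iio - v7 - i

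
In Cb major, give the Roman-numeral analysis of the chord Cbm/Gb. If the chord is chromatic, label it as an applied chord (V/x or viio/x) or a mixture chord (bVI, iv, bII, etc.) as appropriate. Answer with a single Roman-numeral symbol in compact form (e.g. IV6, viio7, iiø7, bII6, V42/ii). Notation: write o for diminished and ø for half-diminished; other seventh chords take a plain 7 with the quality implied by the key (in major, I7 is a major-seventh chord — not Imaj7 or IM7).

The pitches Cb-Ebb-Gb form a minor triad rooted on Cb.
Cb is the first degree of Cb major. This is the minor tonic, borrowed from the parallel minor.
With Gb in the bass the chord is in second inversion, so the figured bass is 64.

i64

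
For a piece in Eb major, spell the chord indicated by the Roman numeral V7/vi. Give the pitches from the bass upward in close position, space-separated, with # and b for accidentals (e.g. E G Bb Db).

G B D F

The slash means an applied dominant: we want the dominant of vi. In Eb major, vi is C minor, and its dominant is built on G.
Building a dominant seventh chord on G gives G-B-D-F.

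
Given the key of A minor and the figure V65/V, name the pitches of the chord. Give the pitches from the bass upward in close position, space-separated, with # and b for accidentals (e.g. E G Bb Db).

D# F# A B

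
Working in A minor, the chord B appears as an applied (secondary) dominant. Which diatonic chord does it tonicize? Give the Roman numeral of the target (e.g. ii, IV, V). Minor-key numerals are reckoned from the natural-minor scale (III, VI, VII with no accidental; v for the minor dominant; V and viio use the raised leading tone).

The chord is a major triad on B.
A dominant resolves down a perfect fifth: B → E. In A minor, E is scale degree 5, i.e. V.

V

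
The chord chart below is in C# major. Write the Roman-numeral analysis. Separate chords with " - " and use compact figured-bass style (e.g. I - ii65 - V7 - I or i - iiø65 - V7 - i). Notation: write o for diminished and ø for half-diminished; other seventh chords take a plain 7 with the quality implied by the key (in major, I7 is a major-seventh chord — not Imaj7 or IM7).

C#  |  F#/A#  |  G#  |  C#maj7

I - IV6 - V - I7

C#: root C# is the tonic; major triad there is I.
F#/A#: root F# is the subdominant; major triad there is IV6.
G#: major triad on G# = scale degree 5 → V.
C#maj7 has root C#, degree 1 in C# major, so I7.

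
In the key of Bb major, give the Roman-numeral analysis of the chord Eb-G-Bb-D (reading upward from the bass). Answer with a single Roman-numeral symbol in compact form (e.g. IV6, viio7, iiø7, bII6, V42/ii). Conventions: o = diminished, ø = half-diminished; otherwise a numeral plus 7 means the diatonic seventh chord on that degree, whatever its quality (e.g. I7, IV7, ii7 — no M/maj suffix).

The pitches Eb-G-Bb-D form a major seventh chord rooted on Eb.
In Bb major, Eb is the subdominant; the diatonic major seventh chord there is IV7.

IV7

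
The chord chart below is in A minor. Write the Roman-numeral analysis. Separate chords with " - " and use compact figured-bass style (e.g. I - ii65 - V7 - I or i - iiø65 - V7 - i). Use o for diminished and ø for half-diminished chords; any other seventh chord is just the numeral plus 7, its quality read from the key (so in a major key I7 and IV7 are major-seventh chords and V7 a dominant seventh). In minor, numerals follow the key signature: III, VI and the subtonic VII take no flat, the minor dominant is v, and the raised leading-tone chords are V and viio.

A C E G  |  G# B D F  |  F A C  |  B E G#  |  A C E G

i7 - viio7 - VI - V64 - i7

A-C-E-G: root A is the tonic; minor seventh chord there is i7.
G#-B-D-F: root G# is the leading tone; fully diminished seventh chord there is viio7.
F-A-C has root F, degree 6 in A minor, so VI.
B-E-G# has root E, degree 5 in A minor, so V64.
A-C-E-G has root A, degree 1 in A minor, so i7.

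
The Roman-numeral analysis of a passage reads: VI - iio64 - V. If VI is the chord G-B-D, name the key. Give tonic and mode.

The anchor chord is a major triad on G, labeled VI.
Counting down 5 scale steps from G places the tonic on B; a major triad on degree 6 is diatonic only in minor.

B minor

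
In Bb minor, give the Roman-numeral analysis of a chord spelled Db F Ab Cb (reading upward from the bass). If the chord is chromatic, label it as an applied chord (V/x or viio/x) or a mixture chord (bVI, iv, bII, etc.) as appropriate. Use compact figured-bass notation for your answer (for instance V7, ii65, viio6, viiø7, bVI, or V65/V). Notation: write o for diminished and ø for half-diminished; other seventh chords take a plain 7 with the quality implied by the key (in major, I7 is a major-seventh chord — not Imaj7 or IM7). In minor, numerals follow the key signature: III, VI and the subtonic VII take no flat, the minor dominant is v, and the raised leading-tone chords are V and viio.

V7/VI

Stacked in thirds the chord is Db-F-Ab-Cb: a dominant seventh chord on Db.
Db is not a diatonic chord root with this quality in Bb minor, but it lies a perfect fifth above Gb (VI), so the chord functions as an applied dominant of VI.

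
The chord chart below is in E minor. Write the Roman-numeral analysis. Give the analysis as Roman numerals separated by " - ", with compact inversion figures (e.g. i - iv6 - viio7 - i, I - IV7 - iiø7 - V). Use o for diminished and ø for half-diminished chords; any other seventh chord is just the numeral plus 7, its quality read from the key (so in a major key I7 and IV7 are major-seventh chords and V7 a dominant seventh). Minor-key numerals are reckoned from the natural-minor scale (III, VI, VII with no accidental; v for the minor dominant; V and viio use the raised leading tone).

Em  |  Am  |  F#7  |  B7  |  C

i - iv - V7/V - V7 - VI

Em has root E, degree 1 in E minor, so i.
Am has root A, degree 4 in E minor, so iv.
F#7: chromatic; F# is V of V, so V7/V.
B7 has root B, degree 5 in E minor, so V7.
C has root C, degree 6 in E minor, so VI.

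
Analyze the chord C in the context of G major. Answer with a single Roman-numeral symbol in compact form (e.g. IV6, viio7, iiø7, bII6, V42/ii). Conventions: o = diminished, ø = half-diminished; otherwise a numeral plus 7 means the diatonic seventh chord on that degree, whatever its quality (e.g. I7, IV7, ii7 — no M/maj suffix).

IV

The pitches C-E-G form a major triad rooted on C.
In G major, C is the subdominant; the diatonic major triad there is IV.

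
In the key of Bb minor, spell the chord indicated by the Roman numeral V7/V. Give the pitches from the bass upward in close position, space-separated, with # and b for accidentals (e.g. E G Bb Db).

C E G Bb

The slash means an applied dominant: we want the dominant of V. In Bb minor, V is F major, and its dominant is built on C.
Building a dominant seventh chord on C gives C-E-G-Bb.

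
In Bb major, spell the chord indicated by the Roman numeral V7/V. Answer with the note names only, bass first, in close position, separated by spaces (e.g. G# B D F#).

C E G Bb

V7/V is a secondary dominant — the dominant seventh of V. V in Bb major is F, so the applied chord's root is C, a perfect fifth above.
Building a dominant seventh chord on C gives C-E-G-Bb.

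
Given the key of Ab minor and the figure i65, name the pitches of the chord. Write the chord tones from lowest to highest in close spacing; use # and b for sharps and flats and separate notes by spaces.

Cb Eb Gb Ab

The numeral's case and figure indicate a minor seventh chord. In Ab minor its root, scale degree 1, is Ab.
That chord is spelled Ab-Cb-Eb-Gb.
The figured bass 65 indicates first inversion, placing the third (Cb) in the bass: Cb-Eb-Gb-Ab.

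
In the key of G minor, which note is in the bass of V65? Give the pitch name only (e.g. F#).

F#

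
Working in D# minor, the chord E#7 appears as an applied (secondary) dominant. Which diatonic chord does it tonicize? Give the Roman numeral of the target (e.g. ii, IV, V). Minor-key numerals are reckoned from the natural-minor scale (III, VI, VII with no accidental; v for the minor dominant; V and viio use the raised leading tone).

V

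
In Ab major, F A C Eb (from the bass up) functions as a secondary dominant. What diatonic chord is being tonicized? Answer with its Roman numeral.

The chord is a dominant seventh chord on F.
A dominant resolves down a perfect fifth: F → Bb. In Ab major, Bb is scale degree 2, i.e. ii.

ii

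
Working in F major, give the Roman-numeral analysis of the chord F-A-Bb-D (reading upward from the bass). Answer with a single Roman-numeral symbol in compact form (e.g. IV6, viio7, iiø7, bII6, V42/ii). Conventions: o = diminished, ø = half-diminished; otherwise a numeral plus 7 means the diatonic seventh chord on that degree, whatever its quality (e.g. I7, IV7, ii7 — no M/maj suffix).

The pitches Bb-D-F-A form a major seventh chord rooted on Bb.
In F major, Bb is the subdominant; the diatonic major seventh chord there is IV7.
With F in the bass the chord is in second inversion, so the figured bass is 43.

IV43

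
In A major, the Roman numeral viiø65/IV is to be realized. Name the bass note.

The applied chord viiø65/IV is rooted on C#: C#-E-G-B.
The figure 65 means first inversion — the third is in the bass.

E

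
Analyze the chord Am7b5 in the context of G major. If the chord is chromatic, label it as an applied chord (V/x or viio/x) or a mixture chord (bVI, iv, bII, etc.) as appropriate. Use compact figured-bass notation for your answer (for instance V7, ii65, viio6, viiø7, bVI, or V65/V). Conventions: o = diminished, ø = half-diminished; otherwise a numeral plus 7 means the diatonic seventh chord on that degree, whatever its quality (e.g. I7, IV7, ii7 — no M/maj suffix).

iiø7

Stacked in thirds the chord is A-C-Eb-G: a half-diminished seventh chord on A.
A is the second degree of G major. This is the half-diminished supertonic seventh, borrowed from the parallel minor.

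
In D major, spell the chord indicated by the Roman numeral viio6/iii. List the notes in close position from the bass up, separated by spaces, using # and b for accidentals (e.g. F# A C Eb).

G# B E#

viio6/iii is a secondary leading-tone chord. The target iii is F# in D major; the applied chord is rooted a semitone below, on E#.
Building a diminished triad on E# gives E#-G#-B.
With the 6 figure the chord is in first inversion; from the bass G# upward in close position it reads G#-B-E#.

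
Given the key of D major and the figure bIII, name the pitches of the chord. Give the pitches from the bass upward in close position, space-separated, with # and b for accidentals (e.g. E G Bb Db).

F A C

Scale degree 3 in D major is F#; lowering it a half step gives F. bIII is a major triad on the lowered third degree, borrowed from the parallel minor.
So the chord is F-A-C.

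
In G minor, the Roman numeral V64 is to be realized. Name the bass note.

V in G minor has root D; the chord is D-F#-A.
The figure 64 means second inversion — the fifth is in the bass.

A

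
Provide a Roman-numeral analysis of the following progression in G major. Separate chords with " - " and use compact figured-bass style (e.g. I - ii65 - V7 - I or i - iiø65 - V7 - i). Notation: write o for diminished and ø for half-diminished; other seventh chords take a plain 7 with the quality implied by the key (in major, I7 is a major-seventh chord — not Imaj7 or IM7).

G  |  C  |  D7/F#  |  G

I - IV - V65 - I

G: major triad on G = scale degree 1 → I.
C has root C, degree 4 in G major, so IV.
D7/F# has root D, degree 5 in G major, so V65.
G: root G is the tonic; major triad there is I.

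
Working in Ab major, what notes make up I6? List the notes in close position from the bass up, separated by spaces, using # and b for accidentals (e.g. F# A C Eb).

C Eb Ab

The numeral's case and figure indicate a major triad. In Ab major its root, the first degree, is Ab.
That chord is spelled Ab-C-Eb.
With the 6 figure the chord is in first inversion; from the bass C upward in close position it reads C-Eb-Ab.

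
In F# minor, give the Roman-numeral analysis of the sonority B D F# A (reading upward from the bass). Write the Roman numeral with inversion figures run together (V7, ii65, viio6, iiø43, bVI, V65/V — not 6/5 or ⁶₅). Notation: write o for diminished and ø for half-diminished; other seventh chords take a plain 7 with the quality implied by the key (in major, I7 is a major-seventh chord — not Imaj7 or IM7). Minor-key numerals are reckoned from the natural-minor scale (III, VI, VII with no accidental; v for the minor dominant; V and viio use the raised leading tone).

Stacked in thirds the chord is B-D-F#-A: a minor seventh chord on B.
In F# minor, B is the subdominant; the diatonic minor seventh chord there is iv7.

iv7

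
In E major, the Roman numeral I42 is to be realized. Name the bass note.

D#

I in E major has root E; the chord is E-G#-B-D#.
The figure 42 means third inversion — the seventh is in the bass.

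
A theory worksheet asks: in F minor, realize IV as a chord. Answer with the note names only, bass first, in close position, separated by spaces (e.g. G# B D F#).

Bb D F

IV is the major subdominant, borrowed from the parallel major. In F minor that root is Bb.
So the chord is Bb-D-F, a major triad.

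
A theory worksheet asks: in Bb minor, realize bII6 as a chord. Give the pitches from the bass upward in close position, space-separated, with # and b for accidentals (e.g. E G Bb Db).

Eb Gb Cb

Scale degree 2 in Bb minor is C; lowering it a half step gives Cb. bII6 is the Neapolitan sixth — a major triad on the lowered second degree, here in its customary first inversion.
So the chord is Cb-Eb-Gb.
With the 6 figure the chord is in first inversion; from the bass Eb upward in close position it reads Eb-Gb-Cb.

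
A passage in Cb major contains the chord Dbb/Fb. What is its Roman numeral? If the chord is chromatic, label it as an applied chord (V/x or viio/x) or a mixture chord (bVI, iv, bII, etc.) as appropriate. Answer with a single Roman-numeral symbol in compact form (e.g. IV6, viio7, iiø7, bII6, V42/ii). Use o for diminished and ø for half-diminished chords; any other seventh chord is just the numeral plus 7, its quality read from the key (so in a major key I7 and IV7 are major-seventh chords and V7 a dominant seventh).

The pitches Dbb-Fb-Abb form a major triad rooted on Dbb.
Dbb is the lowered second degree of Cb major (diatonic 2 would be Db). This is the Neapolitan sixth — a major triad on the lowered second degree, here in its customary first inversion.
With Fb in the bass the chord is in first inversion, so the figured bass is 6.

bII6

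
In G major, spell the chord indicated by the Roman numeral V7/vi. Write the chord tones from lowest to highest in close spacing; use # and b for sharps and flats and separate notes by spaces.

B D# F# A

The slash means an applied dominant: we want the dominant of vi. In G major, vi is E minor, and its dominant is built on B.
Building a dominant seventh chord on B gives B-D#-F#-A.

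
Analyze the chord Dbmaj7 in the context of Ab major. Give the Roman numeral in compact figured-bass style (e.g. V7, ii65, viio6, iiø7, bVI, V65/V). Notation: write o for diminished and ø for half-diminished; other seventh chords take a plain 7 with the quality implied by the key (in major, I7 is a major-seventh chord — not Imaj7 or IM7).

IV7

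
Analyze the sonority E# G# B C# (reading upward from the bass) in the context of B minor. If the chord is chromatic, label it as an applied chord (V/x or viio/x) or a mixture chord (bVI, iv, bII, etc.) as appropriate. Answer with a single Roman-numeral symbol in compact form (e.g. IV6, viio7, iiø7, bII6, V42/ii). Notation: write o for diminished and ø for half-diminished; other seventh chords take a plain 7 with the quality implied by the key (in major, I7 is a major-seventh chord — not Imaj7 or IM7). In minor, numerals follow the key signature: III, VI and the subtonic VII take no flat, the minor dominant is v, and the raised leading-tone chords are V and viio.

Stacked in thirds the chord is C#-E#-G#-B: a dominant seventh chord on C#.
C# is not a diatonic chord root with this quality in B minor, but it lies a perfect fifth above F# (V), so the chord functions as an applied dominant of V.
With E# in the bass the chord is in first inversion, so the figured bass is 65.

V65/V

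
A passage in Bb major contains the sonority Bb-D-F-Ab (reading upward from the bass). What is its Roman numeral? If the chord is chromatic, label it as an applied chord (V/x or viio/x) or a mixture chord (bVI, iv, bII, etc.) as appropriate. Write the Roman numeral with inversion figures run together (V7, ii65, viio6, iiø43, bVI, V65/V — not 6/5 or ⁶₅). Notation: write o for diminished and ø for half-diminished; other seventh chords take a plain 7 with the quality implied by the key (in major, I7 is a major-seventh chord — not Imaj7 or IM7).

The pitches Bb-D-F-Ab form a dominant seventh chord rooted on Bb.
Bb is not a diatonic chord root with this quality in Bb major, but it lies a perfect fifth above Eb (IV), so the chord functions as an applied dominant of IV.

V7/IV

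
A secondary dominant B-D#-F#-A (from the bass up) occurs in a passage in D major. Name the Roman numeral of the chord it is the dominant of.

ii

The chord is a dominant seventh chord on B.
A dominant resolves down a perfect fifth: B → E. In D major, E is scale degree 2, i.e. ii.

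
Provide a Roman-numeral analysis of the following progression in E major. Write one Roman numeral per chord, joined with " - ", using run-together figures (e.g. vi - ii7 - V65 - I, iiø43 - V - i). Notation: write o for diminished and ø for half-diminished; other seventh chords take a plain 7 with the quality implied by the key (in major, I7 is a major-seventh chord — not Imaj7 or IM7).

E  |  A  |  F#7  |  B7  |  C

I - IV - V7/V - V7 - bVI

E has root E, degree 1 in E major, so I.
A: root A is the subdominant; major triad there is IV.
F#7: a dominant seventh chord on F#, the applied dominant of V → V7/V.
B7 has root B, degree 5 in E major, so V7.
C is non-diatonic — bVI, a mixture chord from E minor.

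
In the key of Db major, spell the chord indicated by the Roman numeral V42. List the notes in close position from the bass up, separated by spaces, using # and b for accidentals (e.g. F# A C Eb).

Gb Ab C Eb

In Db major, the dominant is Ab, and the diatonic chord built there is a dominant seventh chord.
That chord is spelled Ab-C-Eb-Gb.
With the 42 figure the chord is in third inversion; from the bass Gb upward in close position it reads Gb-Ab-C-Eb.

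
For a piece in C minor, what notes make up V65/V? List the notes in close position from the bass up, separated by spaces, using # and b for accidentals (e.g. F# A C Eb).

The slash means an applied dominant: we want the dominant of V. In C minor, V is G major, and its dominant is built on D.
Building a dominant seventh chord on D gives D-F#-A-C.
The figured bass 65 indicates first inversion, placing the third (F#) in the bass: F#-A-C-D.

F# A C D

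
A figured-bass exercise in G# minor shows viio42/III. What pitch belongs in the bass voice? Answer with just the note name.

The applied chord viio42/III is rooted on A#: A#-C#-E-G.
The figure 42 means third inversion — the seventh is in the bass.

G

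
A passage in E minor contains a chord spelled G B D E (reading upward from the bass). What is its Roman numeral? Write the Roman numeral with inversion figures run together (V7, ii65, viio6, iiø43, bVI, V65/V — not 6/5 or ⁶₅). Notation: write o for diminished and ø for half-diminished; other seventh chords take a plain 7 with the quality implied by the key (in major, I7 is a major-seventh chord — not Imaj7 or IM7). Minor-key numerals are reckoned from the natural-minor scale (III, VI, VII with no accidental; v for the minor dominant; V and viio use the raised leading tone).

i65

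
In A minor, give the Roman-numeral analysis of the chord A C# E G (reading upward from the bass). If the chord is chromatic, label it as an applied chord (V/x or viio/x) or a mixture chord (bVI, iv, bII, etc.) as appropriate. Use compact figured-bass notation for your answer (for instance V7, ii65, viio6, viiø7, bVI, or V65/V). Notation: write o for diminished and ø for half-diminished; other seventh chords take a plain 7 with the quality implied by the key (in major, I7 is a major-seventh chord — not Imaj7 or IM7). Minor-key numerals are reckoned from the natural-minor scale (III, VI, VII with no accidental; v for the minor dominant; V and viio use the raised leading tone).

V7/iv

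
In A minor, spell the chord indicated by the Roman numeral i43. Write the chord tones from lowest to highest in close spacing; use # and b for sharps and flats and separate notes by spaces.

E G A C

In A minor, scale degree 1 is A, and the diatonic chord built there is a minor seventh chord.
Stacking thirds from A gives A-C-E-G.
The figured bass 43 indicates second inversion, placing the fifth (E) in the bass: E-G-A-C.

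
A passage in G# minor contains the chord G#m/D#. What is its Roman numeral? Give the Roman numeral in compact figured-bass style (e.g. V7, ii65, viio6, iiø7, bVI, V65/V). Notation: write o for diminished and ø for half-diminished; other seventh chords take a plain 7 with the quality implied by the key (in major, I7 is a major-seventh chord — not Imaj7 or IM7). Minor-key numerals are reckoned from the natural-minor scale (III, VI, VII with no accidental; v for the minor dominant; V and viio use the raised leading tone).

Stacked in thirds the chord is G#-B-D#: a minor triad on G#.
In G# minor, G# is the tonic; the diatonic minor triad there is i.
With D# in the bass the chord is in second inversion, so the figured bass is 64.

i64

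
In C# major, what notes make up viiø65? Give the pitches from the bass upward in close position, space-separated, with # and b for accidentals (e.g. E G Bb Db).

D# F# A# B#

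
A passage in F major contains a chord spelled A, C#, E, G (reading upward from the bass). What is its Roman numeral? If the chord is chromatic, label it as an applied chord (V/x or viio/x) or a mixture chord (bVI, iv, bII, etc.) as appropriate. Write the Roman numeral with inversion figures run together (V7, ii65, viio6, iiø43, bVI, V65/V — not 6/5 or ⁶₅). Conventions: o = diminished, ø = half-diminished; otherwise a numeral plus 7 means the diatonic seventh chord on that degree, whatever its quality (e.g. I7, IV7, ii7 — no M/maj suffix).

Stacked in thirds the chord is A-C#-E-G: a dominant seventh chord on A.
A is not a diatonic chord root with this quality in F major, but it lies a perfect fifth above D (vi), so the chord functions as an applied dominant of vi.

V7/vi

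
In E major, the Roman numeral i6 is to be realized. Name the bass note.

G

i in E major has root E; the chord is E-G-B.
The figure 6 means first inversion — the third is in the bass.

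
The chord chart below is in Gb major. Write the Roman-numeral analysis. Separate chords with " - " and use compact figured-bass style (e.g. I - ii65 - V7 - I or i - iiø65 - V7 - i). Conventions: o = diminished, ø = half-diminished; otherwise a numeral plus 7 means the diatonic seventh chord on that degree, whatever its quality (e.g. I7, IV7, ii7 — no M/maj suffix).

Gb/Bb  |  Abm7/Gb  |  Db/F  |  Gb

I6 - ii42 - V6 - I

Gb/Bb: major triad on Gb = scale degree 1 → I6.
Abm7/Gb has root Ab, degree 2 in Gb major, so ii42.
Db/F has root Db, degree 5 in Gb major, so V6.
Gb: major triad on Gb = scale degree 1 → I.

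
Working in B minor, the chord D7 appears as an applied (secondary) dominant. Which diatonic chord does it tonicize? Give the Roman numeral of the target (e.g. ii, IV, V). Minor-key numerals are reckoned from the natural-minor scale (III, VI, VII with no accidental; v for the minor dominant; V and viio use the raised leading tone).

VI

The chord is a dominant seventh chord on D.
A dominant resolves down a perfect fifth: D → G. In B minor, G is scale degree 6, i.e. VI.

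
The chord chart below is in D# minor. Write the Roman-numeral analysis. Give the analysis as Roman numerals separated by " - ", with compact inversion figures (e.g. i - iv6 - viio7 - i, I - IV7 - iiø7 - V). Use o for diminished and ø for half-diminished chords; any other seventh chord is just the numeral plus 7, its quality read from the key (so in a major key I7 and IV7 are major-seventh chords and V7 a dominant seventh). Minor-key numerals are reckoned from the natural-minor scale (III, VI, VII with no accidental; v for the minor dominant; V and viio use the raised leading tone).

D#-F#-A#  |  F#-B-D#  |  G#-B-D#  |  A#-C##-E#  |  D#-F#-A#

D#-F#-A#: minor triad on D# = scale degree 1 → i.
F#-B-D# has root B, degree 6 in D# minor, so VI64.
G#-B-D#: minor triad on G# = scale degree 4 → iv.
A#-C##-E#: root A# is the dominant; major triad there is V.
D#-F#-A# has root D#, degree 1 in D# minor, so i.

i - VI64 - iv - V - i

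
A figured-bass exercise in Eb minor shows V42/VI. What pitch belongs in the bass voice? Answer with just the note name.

Fb

The applied chord V42/VI is rooted on Gb: Gb-Bb-Db-Fb.
The figure 42 means third inversion — the seventh is in the bass.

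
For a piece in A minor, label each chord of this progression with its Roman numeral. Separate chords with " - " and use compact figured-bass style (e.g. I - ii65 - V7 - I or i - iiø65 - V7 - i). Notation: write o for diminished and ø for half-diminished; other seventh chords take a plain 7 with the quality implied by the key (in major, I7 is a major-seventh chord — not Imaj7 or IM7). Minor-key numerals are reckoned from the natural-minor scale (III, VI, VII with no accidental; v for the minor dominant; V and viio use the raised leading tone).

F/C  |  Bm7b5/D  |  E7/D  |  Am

F/C has root F, degree 6 in A minor, so VI64.
Bm7b5/D: half-diminished seventh chord on B = scale degree 2 → iiø65.
E7/D: root E is the dominant; dominant seventh chord there is V42.
Am: minor triad on A = scale degree 1 → i.

VI64 - iiø65 - V42 - i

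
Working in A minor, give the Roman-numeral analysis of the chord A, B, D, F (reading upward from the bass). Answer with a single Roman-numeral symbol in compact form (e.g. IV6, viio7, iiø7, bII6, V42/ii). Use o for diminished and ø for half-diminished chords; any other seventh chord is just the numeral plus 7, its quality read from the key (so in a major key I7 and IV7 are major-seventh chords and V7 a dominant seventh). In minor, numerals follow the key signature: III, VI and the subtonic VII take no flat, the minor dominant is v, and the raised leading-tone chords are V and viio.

Stacked in thirds the chord is B-D-F-A: a half-diminished seventh chord on B.
In A minor, B is the supertonic; the diatonic half-diminished seventh chord there is iiø7.
With A in the bass the chord is in third inversion, so the figured bass is 42.

iiø42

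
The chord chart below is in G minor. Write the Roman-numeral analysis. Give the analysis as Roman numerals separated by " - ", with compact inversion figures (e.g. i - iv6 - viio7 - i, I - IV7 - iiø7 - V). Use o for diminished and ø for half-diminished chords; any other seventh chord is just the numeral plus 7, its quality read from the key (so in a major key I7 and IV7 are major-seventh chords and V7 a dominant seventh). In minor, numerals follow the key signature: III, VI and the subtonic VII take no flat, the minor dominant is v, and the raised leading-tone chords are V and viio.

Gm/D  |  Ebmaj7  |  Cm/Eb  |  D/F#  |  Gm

i64 - VI7 - iv6 - V6 - i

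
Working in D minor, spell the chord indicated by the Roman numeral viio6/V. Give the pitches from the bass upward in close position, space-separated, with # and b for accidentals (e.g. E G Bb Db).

viio6/V is a secondary leading-tone chord. The target V is A in D minor; the applied chord is rooted a semitone below, on G#.
Building a diminished triad on G# gives G#-B-D.
With the 6 figure the chord is in first inversion; from the bass B upward in close position it reads B-D-G#.

B D G#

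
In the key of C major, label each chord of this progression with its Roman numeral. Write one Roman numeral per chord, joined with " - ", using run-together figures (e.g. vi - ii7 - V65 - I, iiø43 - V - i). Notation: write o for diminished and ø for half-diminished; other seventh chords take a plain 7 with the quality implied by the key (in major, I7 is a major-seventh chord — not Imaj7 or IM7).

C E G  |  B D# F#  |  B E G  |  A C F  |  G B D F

C-E-G: major triad on C = scale degree 1 → I.
B-D#-F#: a major triad on B, the applied dominant of iii → V/iii.
B-E-G: root E is the mediant; minor triad there is iii64.
A-C-F: major triad on F = scale degree 4 → IV6.
G-B-D-F: root G is the dominant; dominant seventh chord there is V7.

I - V/iii - iii64 - IV6 - V7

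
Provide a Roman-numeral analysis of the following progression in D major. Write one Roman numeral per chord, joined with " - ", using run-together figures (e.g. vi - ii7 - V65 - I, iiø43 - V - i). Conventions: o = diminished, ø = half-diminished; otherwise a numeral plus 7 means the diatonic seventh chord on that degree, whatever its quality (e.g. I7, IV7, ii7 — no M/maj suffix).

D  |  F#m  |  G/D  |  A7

D: major triad on D = scale degree 1 → I.
F#m has root F#, degree 3 in D major, so iii.
G/D: major triad on G = scale degree 4 → IV64.
A7 has root A, degree 5 in D major, so V7.

I - iii - IV64 - V7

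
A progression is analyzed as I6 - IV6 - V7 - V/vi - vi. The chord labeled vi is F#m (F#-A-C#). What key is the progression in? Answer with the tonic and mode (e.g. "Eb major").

A major

vi is given as F#-A-C# — a minor triad with root F#.
vi on F# implies F# is the submediant; that puts the tonic at A, and the lowercase numeral fits major mode.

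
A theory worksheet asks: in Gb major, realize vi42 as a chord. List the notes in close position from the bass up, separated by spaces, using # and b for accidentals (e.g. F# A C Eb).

The numeral's case and figure indicate a minor seventh chord. In Gb major its root, the sixth degree, is Eb.
Stacking thirds from Eb gives Eb-Gb-Bb-Db.
With the 42 figure the chord is in third inversion; from the bass Db upward in close position it reads Db-Eb-Gb-Bb.

Db Eb Gb Bb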